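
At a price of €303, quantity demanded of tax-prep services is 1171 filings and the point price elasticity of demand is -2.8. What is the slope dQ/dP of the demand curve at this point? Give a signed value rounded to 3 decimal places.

Ed = (dQ/dP)·(P/Q) ⇒ dQ/dP = Ed·Q/P = (-2.8)·1171/303 = -10.82112…

-10.821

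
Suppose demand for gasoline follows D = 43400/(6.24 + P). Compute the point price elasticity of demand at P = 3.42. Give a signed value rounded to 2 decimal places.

-0.35

dD/dP = −43400/(6.24 + P)² = -465.088. At P = 3.42, D = 4492.75.
Ed = (dD/dP)·(P/D) = (-465.088) × (3.42/4492.75) = -0.3540…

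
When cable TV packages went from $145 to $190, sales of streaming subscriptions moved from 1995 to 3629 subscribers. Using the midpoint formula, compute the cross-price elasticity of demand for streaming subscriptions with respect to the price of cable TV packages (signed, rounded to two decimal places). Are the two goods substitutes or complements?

%ΔQ_{streaming subscriptions} = (3629 − 1995)/avg = 1634/2812 = 0.581081…
%ΔP_{cable TV packages} = (190 − 145)/avg = 45/167.5 = 0.268656…
E_cross = (1634/2812) / (45/167.5) = 2.1629…
E_cross > 0 ⇒ the goods are substitutes.

2.16; substitutes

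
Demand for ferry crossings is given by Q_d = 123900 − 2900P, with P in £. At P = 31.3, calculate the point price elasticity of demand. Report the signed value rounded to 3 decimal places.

-2.740

dQ_d/dP = −2900. At P = 31.3, Q_d = 123900 − 2900(31.3) = 33130.
Ed = (dQ_d/dP)·(P/Q_d) = −2900 × (31.3/33130) = -2.73981…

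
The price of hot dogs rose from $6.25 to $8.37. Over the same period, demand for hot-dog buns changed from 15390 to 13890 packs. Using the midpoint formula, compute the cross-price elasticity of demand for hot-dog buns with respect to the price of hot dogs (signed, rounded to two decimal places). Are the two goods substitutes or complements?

%ΔQ_{hot-dog buns} = (13890 − 15390)/avg = -1500/14640 = -0.102459…
%ΔP_{hot dogs} = (8.37 − 6.25)/avg = 2.12/7.31 = 0.290013…
E_cross = (-1500/14640) / (2.12/7.31) = -0.3532…
E_cross < 0 ⇒ the goods are complements.

-0.35; complements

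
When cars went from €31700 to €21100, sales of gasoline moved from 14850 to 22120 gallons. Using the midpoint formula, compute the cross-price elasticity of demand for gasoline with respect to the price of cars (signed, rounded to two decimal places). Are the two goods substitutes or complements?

-0.98; complements

%ΔQ_{gasoline} = (22120 − 14850)/avg = 7270/18485 = 0.393291…
%ΔP_{cars} = (21100 − 31700)/avg = -10600/26400 = -0.401515…
E_cross = (7270/18485) / (-10600/26400) = -0.9795…
E_cross < 0 ⇒ the goods are complements.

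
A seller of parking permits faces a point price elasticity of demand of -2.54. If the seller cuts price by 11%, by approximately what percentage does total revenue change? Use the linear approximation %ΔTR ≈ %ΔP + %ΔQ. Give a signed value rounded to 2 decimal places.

+16.94%

%ΔQ ≈ Ed × %ΔP = (-2.54) × (-11%) = +27.9400%
%ΔTR ≈ %ΔP + %ΔQ = (-11%) + (+27.9400%) = +16.9400%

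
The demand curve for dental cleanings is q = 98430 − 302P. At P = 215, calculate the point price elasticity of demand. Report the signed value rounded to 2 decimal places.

-1.94

dq/dP = −302. At P = 215, q = 98430 − 302(215) = 33500.
Ed = (dq/dP)·(P/q) = −302 × (215/33500) = -1.9382…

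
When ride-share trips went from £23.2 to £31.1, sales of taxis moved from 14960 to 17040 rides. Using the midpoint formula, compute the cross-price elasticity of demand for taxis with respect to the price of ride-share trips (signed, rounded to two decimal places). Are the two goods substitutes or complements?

0.45; substitutes

%ΔQ_{taxis} = (17040 − 14960)/avg = 2080/16000 = 0.13
%ΔP_{ride-share trips} = (31.1 − 23.2)/avg = 7.9/27.15 = 0.290976…
E_cross = (2080/16000) / (7.9/27.15) = 0.4467…
E_cross > 0 ⇒ the goods are substitutes.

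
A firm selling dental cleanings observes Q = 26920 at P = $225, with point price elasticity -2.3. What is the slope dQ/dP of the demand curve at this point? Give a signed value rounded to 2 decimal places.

Ed = (dQ/dP)·(P/Q) ⇒ dQ/dP = Ed·Q/P = (-2.3)·26920/225 = -275.1822…

-275.18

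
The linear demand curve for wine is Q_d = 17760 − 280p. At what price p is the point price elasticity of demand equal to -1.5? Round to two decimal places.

38.06

Ed = −280p/(17760 − 280p). Set this equal to -1.5:
280p = 1.5·(17760 − 280p) ⇒ 280p(1 + 1.5) = 1.5·17760
p = 1.5·17760 / (280·2.5) = 38.0571…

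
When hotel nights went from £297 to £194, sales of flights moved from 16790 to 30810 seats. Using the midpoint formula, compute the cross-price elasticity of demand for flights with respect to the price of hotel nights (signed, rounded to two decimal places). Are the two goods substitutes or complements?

%ΔQ_{flights} = (30810 − 16790)/avg = 14020/23800 = 0.589075…
%ΔP_{hotel nights} = (194 − 297)/avg = -103/245.5 = -0.419551…
E_cross = (14020/23800) / (-103/245.5) = -1.4040…
E_cross < 0 ⇒ the goods are complements.

-1.40; complements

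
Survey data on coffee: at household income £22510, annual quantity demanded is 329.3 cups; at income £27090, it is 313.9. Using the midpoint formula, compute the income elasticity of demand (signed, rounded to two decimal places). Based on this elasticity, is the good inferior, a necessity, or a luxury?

-0.26; inferior

%ΔQ = (313.9 − 329.3)/[( 329.3 + 313.9)/2] = -15.4/321.6 = -0.047885…
%ΔIncome = (27090 − 22510)/[( 22510 + 27090)/2] = 4580/24800 = 0.184677…
E_income = (-15.4/321.6) / (4580/24800) = -0.2592…
E_income < 0 ⇒ inferior good.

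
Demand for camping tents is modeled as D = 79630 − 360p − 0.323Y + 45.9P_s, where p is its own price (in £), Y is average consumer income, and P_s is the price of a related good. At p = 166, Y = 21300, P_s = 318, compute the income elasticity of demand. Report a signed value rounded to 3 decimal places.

-0.249

At the given values, D = 79630 − 360(166) − 0.323(21300) + 45.9(318) = 27586.3.
∂D/∂Y = -0.323.
E = (-0.323) × (21300/27586.3) = -0.24939…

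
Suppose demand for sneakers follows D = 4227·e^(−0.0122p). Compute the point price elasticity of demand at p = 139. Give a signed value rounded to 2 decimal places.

-1.70

dD/dp = −0.0122·D = -9.46053. At p = 139, D = 775.453.
Ed = (dD/dp)·(p/D) = (-9.46053) × (139/775.453) = -1.6958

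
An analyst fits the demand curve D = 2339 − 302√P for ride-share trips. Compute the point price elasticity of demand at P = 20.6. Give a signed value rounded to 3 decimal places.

-0.708

dD/dP = −302/(2√P) = -33.2693. At P = 20.6, D = 968.306.
Ed = (dD/dP)·(P/D) = (-33.2693) × (20.6/968.306) = -0.70777…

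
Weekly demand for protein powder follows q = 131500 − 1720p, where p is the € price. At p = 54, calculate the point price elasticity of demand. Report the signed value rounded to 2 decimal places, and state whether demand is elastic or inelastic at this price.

dq/dp = −1720. At p = 54, q = 131500 − 1720(54) = 38620.
Ed = (dq/dp)·(p/q) = −1720 × (54/38620) = -2.4049…
|Ed| = 2.40 > 1, so demand is elastic.

-2.40; elastic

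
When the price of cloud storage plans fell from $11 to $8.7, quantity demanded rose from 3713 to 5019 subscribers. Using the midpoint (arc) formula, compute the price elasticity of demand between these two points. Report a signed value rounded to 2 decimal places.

%ΔQ = (5019 − 3713) / [(3713 + 5019)/2] = 1306/4366 = 0.299129…
%ΔP = (8.7 − 11) / [(11 + 8.7)/2] = -2.3/9.85 = -0.233502…
Arc Ed = %ΔQ / %ΔP = (1306/4366) / (-2.3/9.85) = -1.2810…

-1.28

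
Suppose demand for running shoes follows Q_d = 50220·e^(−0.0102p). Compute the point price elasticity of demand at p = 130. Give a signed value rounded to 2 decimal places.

-1.33

dQ_d/dp = −0.0102·Q_d = -136.02. At p = 130, Q_d = 13335.3.
Ed = (dQ_d/dp)·(p/Q_d) = (-136.02) × (130/13335.3) = -1.326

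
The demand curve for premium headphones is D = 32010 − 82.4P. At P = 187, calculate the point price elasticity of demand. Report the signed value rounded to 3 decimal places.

dD/dP = −82.4. At P = 187, D = 32010 − 82.4(187) = 16601.2.
Ed = (dD/dP)·(P/D) = −82.4 × (187/16601.2) = -0.92817…

-0.928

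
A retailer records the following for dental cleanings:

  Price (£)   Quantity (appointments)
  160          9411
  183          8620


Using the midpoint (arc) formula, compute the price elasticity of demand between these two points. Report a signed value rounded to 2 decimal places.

-0.65

%ΔQ = (8620 − 9411) / [(9411 + 8620)/2] = -791/9015.5 = -0.087737…
%ΔP = (183 − 160) / [(160 + 183)/2] = 23/171.5 = 0.134110…
Arc Ed = %ΔQ / %ΔP = (-791/9015.5) / (23/171.5) = -0.6542…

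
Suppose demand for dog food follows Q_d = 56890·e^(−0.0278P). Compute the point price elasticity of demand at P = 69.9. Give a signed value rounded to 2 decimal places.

-1.94

dQ_d/dP = −0.0278·Q_d = -226.543. At P = 69.9, Q_d = 8149.04.
Ed = (dQ_d/dP)·(P/Q_d) = (-226.543) × (69.9/8149.04) = -1.9432…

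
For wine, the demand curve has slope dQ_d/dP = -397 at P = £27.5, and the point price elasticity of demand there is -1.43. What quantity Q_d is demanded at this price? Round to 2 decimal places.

Ed = (dQ_d/dP)·(P/Q_d) ⇒ Q_d = (dQ_d/dP)·P/Ed = (-397)·27.5/(-1.43) = 7634.6153…

7634.62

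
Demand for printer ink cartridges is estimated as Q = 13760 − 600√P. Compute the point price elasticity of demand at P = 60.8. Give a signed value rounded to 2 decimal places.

-0.26

dQ/dP = −600/(2√P) = -38.4742. At P = 60.8, Q = 9081.54.
Ed = (dQ/dP)·(P/Q) = (-38.4742) × (60.8/9081.54) = -0.2575…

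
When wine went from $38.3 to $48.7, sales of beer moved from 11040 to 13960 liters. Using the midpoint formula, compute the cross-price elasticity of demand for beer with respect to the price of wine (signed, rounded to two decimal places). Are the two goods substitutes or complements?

%ΔQ_{beer} = (13960 − 11040)/avg = 2920/12500 = 0.2336
%ΔP_{wine} = (48.7 − 38.3)/avg = 10.4/43.5 = 0.239080…
E_cross = (2920/12500) / (10.4/43.5) = 0.9770…
E_cross > 0 ⇒ the goods are substitutes.

0.98; substitutes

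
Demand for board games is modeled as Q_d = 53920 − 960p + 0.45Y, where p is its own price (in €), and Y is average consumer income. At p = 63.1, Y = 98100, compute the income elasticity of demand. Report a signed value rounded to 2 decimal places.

At the given values, Q_d = 53920 − 960(63.1) + 0.45(98100) = 37489.
∂Q_d/∂Y = 0.45.
E = (0.45) × (98100/37489) = 1.1775…

1.18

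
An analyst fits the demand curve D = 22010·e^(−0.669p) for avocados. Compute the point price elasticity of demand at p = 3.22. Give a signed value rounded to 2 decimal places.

dD/dp = −0.669·D = -1708.04. At p = 3.22, D = 2553.12.
Ed = (dD/dp)·(p/D) = (-1708.04) × (3.22/2553.12) = -2.1541…

-2.15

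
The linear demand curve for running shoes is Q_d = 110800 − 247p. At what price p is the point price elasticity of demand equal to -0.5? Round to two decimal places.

Ed = −247p/(110800 − 247p). Set this equal to -0.5:
247p = 0.5·(110800 − 247p) ⇒ 247p(1 + 0.5) = 0.5·110800
p = 0.5·110800 / (247·1.5) = 149.5276…

149.53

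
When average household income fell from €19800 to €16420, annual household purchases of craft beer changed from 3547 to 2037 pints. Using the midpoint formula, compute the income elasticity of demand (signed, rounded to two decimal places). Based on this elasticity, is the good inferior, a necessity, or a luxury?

%ΔQ = (2037 − 3547)/[( 3547 + 2037)/2] = -1510/2792 = -0.540830…
%ΔIncome = (16420 − 19800)/[( 19800 + 16420)/2] = -3380/18110 = -0.186637…
E_income = (-1510/2792) / (-3380/18110) = 2.8977…
E_income > 1 ⇒ normal good, luxury.

2.90; luxury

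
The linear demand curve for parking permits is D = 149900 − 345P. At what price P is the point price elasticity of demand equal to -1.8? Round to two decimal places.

279.32

Ed = −345P/(149900 − 345P). Set this equal to -1.8:
345P = 1.8·(149900 − 345P) ⇒ 345P(1 + 1.8) = 1.8·149900
P = 1.8·149900 / (345·2.8) = 279.3167…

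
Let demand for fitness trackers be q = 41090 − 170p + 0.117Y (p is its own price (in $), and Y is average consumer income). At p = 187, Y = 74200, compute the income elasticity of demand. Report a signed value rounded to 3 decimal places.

0.483

At the given values, q = 41090 − 170(187) + 0.117(74200) = 17981.4.
∂q/∂Y = 0.117.
E = (0.117) × (74200/17981.4) = 0.48279…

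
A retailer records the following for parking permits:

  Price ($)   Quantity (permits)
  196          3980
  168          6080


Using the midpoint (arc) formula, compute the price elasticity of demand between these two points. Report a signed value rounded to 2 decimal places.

%ΔQ = (6080 − 3980) / [(3980 + 6080)/2] = 2100/5030 = 0.417495…
%ΔP = (168 − 196) / [(196 + 168)/2] = -28/182 = -0.153846…
Arc Ed = %ΔQ / %ΔP = (2100/5030) / (-28/182) = -2.7137…

-2.71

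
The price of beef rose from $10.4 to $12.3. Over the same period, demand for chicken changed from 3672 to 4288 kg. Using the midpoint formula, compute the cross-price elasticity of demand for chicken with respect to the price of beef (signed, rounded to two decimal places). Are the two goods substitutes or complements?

%ΔQ_{chicken} = (4288 − 3672)/avg = 616/3980 = 0.154773…
%ΔP_{beef} = (12.3 − 10.4)/avg = 1.9/11.35 = 0.167400…
E_cross = (616/3980) / (1.9/11.35) = 0.9245…
E_cross > 0 ⇒ the goods are substitutes.

0.92; substitutes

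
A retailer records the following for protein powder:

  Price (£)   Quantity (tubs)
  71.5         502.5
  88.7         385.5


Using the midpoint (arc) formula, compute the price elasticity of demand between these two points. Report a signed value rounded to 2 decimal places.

-1.23

%ΔQ = (385.5 − 502.5) / [(502.5 + 385.5)/2] = -117/444 = -0.263513…
%ΔP = (88.7 − 71.5) / [(71.5 + 88.7)/2] = 17.2/80.1 = 0.214731…
Arc Ed = %ΔQ / %ΔP = (-117/444) / (17.2/80.1) = -1.2271…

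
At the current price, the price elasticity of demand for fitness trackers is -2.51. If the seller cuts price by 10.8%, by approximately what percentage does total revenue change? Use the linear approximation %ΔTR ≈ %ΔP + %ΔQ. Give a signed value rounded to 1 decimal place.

+16.3%

%ΔQ ≈ Ed × %ΔP = (-2.51) × (-10.8%) = +27.1080%
%ΔTR ≈ %ΔP + %ΔQ = (-10.8%) + (+27.1080%) = +16.3080%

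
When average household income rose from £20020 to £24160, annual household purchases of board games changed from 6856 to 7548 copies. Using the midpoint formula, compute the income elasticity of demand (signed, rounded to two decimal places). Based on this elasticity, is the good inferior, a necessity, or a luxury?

%ΔQ = (7548 − 6856)/[( 6856 + 7548)/2] = 692/7202 = 0.096084…
%ΔIncome = (24160 − 20020)/[( 20020 + 24160)/2] = 4140/22090 = 0.187415…
E_income = (692/7202) / (4140/22090) = 0.5126…
0 < E_income < 1 ⇒ normal good, necessity.

0.51; necessity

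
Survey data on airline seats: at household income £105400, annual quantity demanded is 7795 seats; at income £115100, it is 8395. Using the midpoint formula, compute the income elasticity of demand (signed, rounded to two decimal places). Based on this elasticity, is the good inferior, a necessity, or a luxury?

%ΔQ = (8395 − 7795)/[( 7795 + 8395)/2] = 600/8095 = 0.074119…
%ΔIncome = (115100 − 105400)/[( 105400 + 115100)/2] = 9700/110250 = 0.087981…
E_income = (600/8095) / (9700/110250) = 0.8424…
0 < E_income < 1 ⇒ normal good, necessity.

0.84; necessity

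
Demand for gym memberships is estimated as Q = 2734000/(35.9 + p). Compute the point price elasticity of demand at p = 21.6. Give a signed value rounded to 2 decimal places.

dQ/dp = −2734000/(35.9 + p)² = -826.919. At p = 21.6, Q = 47547.8.
Ed = (dQ/dp)·(p/Q) = (-826.919) × (21.6/47547.8) = -0.3756…

-0.38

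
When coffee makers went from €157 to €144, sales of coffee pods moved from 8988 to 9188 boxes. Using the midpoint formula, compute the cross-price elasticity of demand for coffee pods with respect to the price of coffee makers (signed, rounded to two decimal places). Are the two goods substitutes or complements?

-0.25; complements

%ΔQ_{coffee pods} = (9188 − 8988)/avg = 200/9088 = 0.022007…
%ΔP_{coffee makers} = (144 − 157)/avg = -13/150.5 = -0.086378…
E_cross = (200/9088) / (-13/150.5) = -0.2547…
E_cross < 0 ⇒ the goods are complements.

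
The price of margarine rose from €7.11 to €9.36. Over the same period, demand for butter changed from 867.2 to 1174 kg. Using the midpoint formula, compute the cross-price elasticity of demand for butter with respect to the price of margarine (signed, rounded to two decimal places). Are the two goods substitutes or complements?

1.10; substitutes

%ΔQ_{butter} = (1174 − 867.2)/avg = 306.8/1020.6 = 0.300607…
%ΔP_{margarine} = (9.36 − 7.11)/avg = 2.25/8.235 = 0.273224…
E_cross = (306.8/1020.6) / (2.25/8.235) = 1.1002…
E_cross > 0 ⇒ the goods are substitutes.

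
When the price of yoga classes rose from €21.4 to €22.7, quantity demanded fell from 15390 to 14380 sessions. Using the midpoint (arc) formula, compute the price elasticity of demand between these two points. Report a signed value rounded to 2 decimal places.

-1.15

%ΔQ = (14380 − 15390) / [(15390 + 14380)/2] = -1010/14885 = -0.067853…
%ΔP = (22.7 − 21.4) / [(21.4 + 22.7)/2] = 1.3/22.05 = 0.058956…
Arc Ed = %ΔQ / %ΔP = (-1010/14885) / (1.3/22.05) = -1.1509…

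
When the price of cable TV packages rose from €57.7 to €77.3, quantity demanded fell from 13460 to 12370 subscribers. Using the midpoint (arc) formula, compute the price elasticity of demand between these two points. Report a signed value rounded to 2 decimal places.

%ΔQ = (12370 − 13460) / [(13460 + 12370)/2] = -1090/12915 = -0.084397…
%ΔP = (77.3 − 57.7) / [(57.7 + 77.3)/2] = 19.6/67.5 = 0.290370…
Arc Ed = %ΔQ / %ΔP = (-1090/12915) / (19.6/67.5) = -0.2906…

-0.29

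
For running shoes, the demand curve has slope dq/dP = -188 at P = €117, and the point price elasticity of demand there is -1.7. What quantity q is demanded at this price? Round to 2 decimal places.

Ed = (dq/dP)·(P/q) ⇒ q = (dq/dP)·P/Ed = (-188)·117/(-1.7) = 12938.8235…

12938.82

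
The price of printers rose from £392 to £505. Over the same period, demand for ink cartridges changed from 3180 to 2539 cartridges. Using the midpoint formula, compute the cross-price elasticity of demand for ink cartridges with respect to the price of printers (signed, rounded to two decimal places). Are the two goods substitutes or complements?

%ΔQ_{ink cartridges} = (2539 − 3180)/avg = -641/2859.5 = -0.224165…
%ΔP_{printers} = (505 − 392)/avg = 113/448.5 = 0.251950…
E_cross = (-641/2859.5) / (113/448.5) = -0.8897…
E_cross < 0 ⇒ the goods are complements.

-0.89; complements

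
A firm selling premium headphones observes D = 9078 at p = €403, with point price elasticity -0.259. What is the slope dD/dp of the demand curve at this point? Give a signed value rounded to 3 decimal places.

-5.834

Ed = (dD/dp)·(p/D) ⇒ dD/dp = Ed·D/p = (-0.259)·9078/403 = -5.83424…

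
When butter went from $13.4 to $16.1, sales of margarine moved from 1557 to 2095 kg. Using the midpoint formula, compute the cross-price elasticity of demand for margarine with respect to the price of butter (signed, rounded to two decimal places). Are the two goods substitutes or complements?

%ΔQ_{margarine} = (2095 − 1557)/avg = 538/1826 = 0.294633…
%ΔP_{butter} = (16.1 − 13.4)/avg = 2.7/14.75 = 0.183050…
E_cross = (538/1826) / (2.7/14.75) = 1.6095…
E_cross > 0 ⇒ the goods are substitutes.

1.61; substitutes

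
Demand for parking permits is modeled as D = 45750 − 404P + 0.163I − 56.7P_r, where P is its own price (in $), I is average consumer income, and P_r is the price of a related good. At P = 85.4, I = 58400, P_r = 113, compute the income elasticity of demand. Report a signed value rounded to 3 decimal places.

At the given values, D = 45750 − 404(85.4) + 0.163(58400) − 56.7(113) = 14360.5.
∂D/∂I = 0.163.
E = (0.163) × (58400/14360.5) = 0.66287…

0.663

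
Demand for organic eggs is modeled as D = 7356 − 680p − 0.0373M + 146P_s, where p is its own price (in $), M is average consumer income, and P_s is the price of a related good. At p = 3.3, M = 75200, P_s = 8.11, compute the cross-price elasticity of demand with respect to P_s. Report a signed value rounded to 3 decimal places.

At the given values, D = 7356 − 680(3.3) − 0.0373(75200) + 146(8.11) = 3491.1.
∂D/∂P_s = 146.
E = (146) × (8.11/3491.1) = 0.33916…

0.339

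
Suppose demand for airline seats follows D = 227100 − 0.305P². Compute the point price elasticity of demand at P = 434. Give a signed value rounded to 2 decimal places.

-0.68

dD/dP = −2·0.305·P = -264.74. At P = 434, D = 169651.42.
Ed = (dD/dP)·(P/D) = (-264.74) × (434/169651.42) = -0.6772…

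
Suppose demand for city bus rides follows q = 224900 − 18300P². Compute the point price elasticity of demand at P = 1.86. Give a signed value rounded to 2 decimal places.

dq/dP = −2·18300·P = -68076. At P = 1.86, q = 161589.32.
Ed = (dq/dP)·(P/q) = (-68076) × (1.86/161589.32) = -0.7835…

-0.78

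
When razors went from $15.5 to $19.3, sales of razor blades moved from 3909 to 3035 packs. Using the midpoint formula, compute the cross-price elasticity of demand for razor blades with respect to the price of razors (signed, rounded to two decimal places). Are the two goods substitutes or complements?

%ΔQ_{razor blades} = (3035 − 3909)/avg = -874/3472 = -0.251728…
%ΔP_{razors} = (19.3 − 15.5)/avg = 3.8/17.4 = 0.218390…
E_cross = (-874/3472) / (3.8/17.4) = -1.1526…
E_cross < 0 ⇒ the goods are complements.

-1.15; complements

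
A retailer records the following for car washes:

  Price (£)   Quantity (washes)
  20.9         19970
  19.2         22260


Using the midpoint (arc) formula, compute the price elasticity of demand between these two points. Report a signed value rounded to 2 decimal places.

-1.28

%ΔQ = (22260 − 19970) / [(19970 + 22260)/2] = 2290/21115 = 0.108453…
%ΔP = (19.2 − 20.9) / [(20.9 + 19.2)/2] = -1.7/20.05 = -0.084788…
Arc Ed = %ΔQ / %ΔP = (2290/21115) / (-1.7/20.05) = -1.2791…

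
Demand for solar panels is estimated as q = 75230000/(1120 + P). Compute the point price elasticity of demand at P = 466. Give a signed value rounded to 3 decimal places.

dq/dP = −75230000/(1120 + P)² = -29.9078. At P = 466, q = 47433.8.
Ed = (dq/dP)·(P/q) = (-29.9078) × (466/47433.8) = -0.29382…

-0.294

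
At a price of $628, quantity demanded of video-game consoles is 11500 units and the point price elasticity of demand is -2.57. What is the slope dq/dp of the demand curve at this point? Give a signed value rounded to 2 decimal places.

-47.06

Ed = (dq/dp)·(p/q) ⇒ dq/dp = Ed·q/p = (-2.57)·11500/628 = -47.0621…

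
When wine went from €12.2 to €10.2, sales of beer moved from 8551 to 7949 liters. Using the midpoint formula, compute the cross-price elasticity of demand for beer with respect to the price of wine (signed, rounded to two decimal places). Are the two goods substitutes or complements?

%ΔQ_{beer} = (7949 − 8551)/avg = -602/8250 = -0.072969…
%ΔP_{wine} = (10.2 − 12.2)/avg = -2/11.2 = -0.178571…
E_cross = (-602/8250) / (-2/11.2) = 0.4086…
E_cross > 0 ⇒ the goods are substitutes.

0.41; substitutes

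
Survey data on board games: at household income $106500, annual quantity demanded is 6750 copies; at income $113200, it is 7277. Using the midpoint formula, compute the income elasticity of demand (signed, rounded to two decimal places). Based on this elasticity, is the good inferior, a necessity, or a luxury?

1.23; luxury

%ΔQ = (7277 − 6750)/[( 6750 + 7277)/2] = 527/7013.5 = 0.075140…
%ΔIncome = (113200 − 106500)/[( 106500 + 113200)/2] = 6700/109850 = 0.060992…
E_income = (527/7013.5) / (6700/109850) = 1.2319…
E_income > 1 ⇒ normal good, luxury.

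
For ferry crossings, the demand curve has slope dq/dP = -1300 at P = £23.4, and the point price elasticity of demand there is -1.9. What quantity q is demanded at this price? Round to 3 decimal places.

16010.526

Ed = (dq/dP)·(P/q) ⇒ q = (dq/dP)·P/Ed = (-1300)·23.4/(-1.9) = 16010.52631…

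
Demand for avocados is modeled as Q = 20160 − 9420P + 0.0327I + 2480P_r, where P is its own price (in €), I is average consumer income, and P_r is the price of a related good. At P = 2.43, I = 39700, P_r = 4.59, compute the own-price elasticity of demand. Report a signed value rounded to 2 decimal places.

-2.30

At the given values, Q = 20160 − 9420(2.43) + 0.0327(39700) + 2480(4.59) = 9950.79.
∂Q/∂P = −9420.
E = (-9420) × (2.43/9950.79) = -2.3003…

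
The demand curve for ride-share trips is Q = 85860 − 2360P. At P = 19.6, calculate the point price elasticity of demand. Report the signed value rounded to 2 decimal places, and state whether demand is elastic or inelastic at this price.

-1.17; elastic

dQ/dP = −2360. At P = 19.6, Q = 85860 − 2360(19.6) = 39604.
Ed = (dQ/dP)·(P/Q) = −2360 × (19.6/39604) = -1.1679…
|Ed| = 1.17 > 1, so demand is elastic.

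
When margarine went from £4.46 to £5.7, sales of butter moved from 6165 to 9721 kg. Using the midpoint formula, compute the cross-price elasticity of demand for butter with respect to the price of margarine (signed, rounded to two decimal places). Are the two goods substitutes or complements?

1.83; substitutes

%ΔQ_{butter} = (9721 − 6165)/avg = 3556/7943 = 0.447689…
%ΔP_{margarine} = (5.7 − 4.46)/avg = 1.24/5.08 = 0.244094…
E_cross = (3556/7943) / (1.24/5.08) = 1.8340…
E_cross > 0 ⇒ the goods are substitutes.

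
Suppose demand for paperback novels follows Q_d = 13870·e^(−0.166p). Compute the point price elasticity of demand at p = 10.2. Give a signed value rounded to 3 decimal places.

dQ_d/dp = −0.166·Q_d = -423.484. At p = 10.2, Q_d = 2551.11.
Ed = (dQ_d/dp)·(p/Q_d) = (-423.484) × (10.2/2551.11) = -1.6932

-1.693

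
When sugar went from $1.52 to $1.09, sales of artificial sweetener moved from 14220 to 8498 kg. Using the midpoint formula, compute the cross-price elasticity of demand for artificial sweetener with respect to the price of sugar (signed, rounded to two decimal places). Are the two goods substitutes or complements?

1.53; substitutes

%ΔQ_{artificial sweetener} = (8498 − 14220)/avg = -5722/11359 = -0.503741…
%ΔP_{sugar} = (1.09 − 1.52)/avg = -0.43/1.305 = -0.329501…
E_cross = (-5722/11359) / (-0.43/1.305) = 1.5287…
E_cross > 0 ⇒ the goods are substitutes.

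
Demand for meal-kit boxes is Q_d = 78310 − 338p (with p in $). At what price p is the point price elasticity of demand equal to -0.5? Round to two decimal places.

Ed = −338p/(78310 − 338p). Set this equal to -0.5:
338p = 0.5·(78310 − 338p) ⇒ 338p(1 + 0.5) = 0.5·78310
p = 0.5·78310 / (338·1.5) = 77.2287…

77.23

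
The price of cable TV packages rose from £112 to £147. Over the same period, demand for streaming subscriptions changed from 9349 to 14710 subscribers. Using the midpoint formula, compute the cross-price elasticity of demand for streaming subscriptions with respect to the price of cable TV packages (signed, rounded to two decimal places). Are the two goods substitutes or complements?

1.65; substitutes

%ΔQ_{streaming subscriptions} = (14710 − 9349)/avg = 5361/12029.5 = 0.445654…
%ΔP_{cable TV packages} = (147 − 112)/avg = 35/129.5 = 0.270270…
E_cross = (5361/12029.5) / (35/129.5) = 1.6489…
E_cross > 0 ⇒ the goods are substitutes.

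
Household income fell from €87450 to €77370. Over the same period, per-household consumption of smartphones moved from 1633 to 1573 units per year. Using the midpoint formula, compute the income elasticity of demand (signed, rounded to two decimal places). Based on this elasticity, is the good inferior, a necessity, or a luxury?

%ΔQ = (1573 − 1633)/[( 1633 + 1573)/2] = -60/1603 = -0.037429…
%ΔIncome = (77370 − 87450)/[( 87450 + 77370)/2] = -10080/82410 = -0.122315…
E_income = (-60/1603) / (-10080/82410) = 0.3060…
0 < E_income < 1 ⇒ normal good, necessity.

0.31; necessity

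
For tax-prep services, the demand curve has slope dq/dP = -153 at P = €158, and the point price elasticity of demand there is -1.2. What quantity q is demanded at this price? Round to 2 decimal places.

20145.00

Ed = (dq/dP)·(P/q) ⇒ q = (dq/dP)·P/Ed = (-153)·158/(-1.2) = 20145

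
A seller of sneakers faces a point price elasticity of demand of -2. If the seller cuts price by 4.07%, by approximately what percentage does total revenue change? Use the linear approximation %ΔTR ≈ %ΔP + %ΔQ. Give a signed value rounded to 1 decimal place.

%ΔQ ≈ Ed × %ΔP = (-2) × (-4.07%) = +8.1400%
%ΔTR ≈ %ΔP + %ΔQ = (-4.07%) + (+8.1400%) = +4.0700%

+4.1%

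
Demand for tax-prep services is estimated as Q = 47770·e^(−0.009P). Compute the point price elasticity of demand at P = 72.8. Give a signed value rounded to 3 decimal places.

dQ/dP = −0.009·Q = -223.279. At P = 72.8, Q = 24808.8.
Ed = (dQ/dP)·(P/Q) = (-223.279) × (72.8/24808.8) = -0.6552

-0.655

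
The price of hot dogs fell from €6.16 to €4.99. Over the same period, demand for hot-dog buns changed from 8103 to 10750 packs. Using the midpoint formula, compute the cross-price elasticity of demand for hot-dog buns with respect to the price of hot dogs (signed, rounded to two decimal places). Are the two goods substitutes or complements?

-1.34; complements

%ΔQ_{hot-dog buns} = (10750 − 8103)/avg = 2647/9426.5 = 0.280804…
%ΔP_{hot dogs} = (4.99 − 6.16)/avg = -1.17/5.575 = -0.209865…
E_cross = (2647/9426.5) / (-1.17/5.575) = -1.3380…
E_cross < 0 ⇒ the goods are complements.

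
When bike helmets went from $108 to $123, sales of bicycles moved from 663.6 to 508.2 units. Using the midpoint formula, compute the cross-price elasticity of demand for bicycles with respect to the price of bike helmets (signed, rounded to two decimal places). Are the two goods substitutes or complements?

-2.04; complements

%ΔQ_{bicycles} = (508.2 − 663.6)/avg = -155.4/585.9 = -0.265232…
%ΔP_{bike helmets} = (123 − 108)/avg = 15/115.5 = 0.129870…
E_cross = (-155.4/585.9) / (15/115.5) = -2.0422…
E_cross < 0 ⇒ the goods are complements.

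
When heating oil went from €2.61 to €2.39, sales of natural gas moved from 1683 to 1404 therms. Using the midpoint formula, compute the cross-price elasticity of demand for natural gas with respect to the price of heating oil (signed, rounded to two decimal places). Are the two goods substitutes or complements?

2.05; substitutes

%ΔQ_{natural gas} = (1404 − 1683)/avg = -279/1543.5 = -0.180758…
%ΔP_{heating oil} = (2.39 − 2.61)/avg = -0.22/2.5 = -0.088
E_cross = (-279/1543.5) / (-0.22/2.5) = 2.0540…
E_cross > 0 ⇒ the goods are substitutes.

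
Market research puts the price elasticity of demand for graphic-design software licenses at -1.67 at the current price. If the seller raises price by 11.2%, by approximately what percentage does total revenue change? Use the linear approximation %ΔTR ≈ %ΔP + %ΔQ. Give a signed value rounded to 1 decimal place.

%ΔQ ≈ Ed × %ΔP = (-1.67) × (+11.2%) = -18.7040%
%ΔTR ≈ %ΔP + %ΔQ = (+11.2%) + (-18.7040%) = -7.5040%

-7.5%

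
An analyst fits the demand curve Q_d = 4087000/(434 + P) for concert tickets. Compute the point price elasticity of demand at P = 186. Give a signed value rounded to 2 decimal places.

dQ_d/dP = −4087000/(434 + P)² = -10.6322. At P = 186, Q_d = 6591.94.
Ed = (dQ_d/dP)·(P/Q_d) = (-10.6322) × (186/6591.94) = -0.3

-0.30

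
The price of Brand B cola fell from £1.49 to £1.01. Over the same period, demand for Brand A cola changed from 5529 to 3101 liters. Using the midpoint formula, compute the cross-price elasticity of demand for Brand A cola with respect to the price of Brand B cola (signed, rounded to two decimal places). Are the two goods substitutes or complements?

1.47; substitutes

%ΔQ_{Brand A cola} = (3101 − 5529)/avg = -2428/4315 = -0.562688…
%ΔP_{Brand B cola} = (1.01 − 1.49)/avg = -0.48/1.25 = -0.384
E_cross = (-2428/4315) / (-0.48/1.25) = 1.4653…
E_cross > 0 ⇒ the goods are substitutes.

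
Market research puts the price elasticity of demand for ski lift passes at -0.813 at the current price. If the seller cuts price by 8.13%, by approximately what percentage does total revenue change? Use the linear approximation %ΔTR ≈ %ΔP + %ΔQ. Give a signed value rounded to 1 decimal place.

%ΔQ ≈ Ed × %ΔP = (-0.813) × (-8.13%) = +6.6097%
%ΔTR ≈ %ΔP + %ΔQ = (-8.13%) + (+6.6097%) = -1.5203%

-1.5%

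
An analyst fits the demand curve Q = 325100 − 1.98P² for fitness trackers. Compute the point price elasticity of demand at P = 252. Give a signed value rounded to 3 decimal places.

-1.261

dQ/dP = −2·1.98·P = -997.92. At P = 252, Q = 199362.08.
Ed = (dQ/dP)·(P/Q) = (-997.92) × (252/199362.08) = -1.26140…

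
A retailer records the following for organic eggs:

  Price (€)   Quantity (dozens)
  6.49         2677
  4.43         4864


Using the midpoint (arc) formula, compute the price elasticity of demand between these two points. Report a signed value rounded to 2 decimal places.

%ΔQ = (4864 − 2677) / [(2677 + 4864)/2] = 2187/3770.5 = 0.580029…
%ΔP = (4.43 − 6.49) / [(6.49 + 4.43)/2] = -2.06/5.46 = -0.377289…
Arc Ed = %ΔQ / %ΔP = (2187/3770.5) / (-2.06/5.46) = -1.5373…

-1.54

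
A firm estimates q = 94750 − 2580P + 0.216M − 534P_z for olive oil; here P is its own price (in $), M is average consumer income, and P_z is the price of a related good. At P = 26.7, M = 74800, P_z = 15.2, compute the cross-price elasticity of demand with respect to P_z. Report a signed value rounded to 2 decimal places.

-0.24

At the given values, q = 94750 − 2580(26.7) + 0.216(74800) − 534(15.2) = 33904.
∂q/∂P_z = -534.
E = (-534) × (15.2/33904) = -0.2394…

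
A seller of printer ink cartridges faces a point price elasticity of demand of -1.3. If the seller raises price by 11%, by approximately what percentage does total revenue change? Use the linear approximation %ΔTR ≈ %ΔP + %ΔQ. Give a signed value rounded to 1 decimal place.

-3.3%

%ΔQ ≈ Ed × %ΔP = (-1.3) × (+11%) = -14.3000%
%ΔTR ≈ %ΔP + %ΔQ = (+11%) + (-14.3000%) = -3.3000%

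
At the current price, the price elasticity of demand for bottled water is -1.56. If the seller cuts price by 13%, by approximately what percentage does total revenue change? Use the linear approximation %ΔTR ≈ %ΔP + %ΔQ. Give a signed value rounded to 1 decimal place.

+7.3%

%ΔQ ≈ Ed × %ΔP = (-1.56) × (-13%) = +20.2800%
%ΔTR ≈ %ΔP + %ΔQ = (-13%) + (+20.2800%) = +7.2800%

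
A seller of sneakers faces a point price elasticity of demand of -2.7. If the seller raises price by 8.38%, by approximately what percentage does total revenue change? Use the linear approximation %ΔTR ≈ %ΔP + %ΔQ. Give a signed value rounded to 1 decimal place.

%ΔQ ≈ Ed × %ΔP = (-2.7) × (+8.38%) = -22.6260%
%ΔTR ≈ %ΔP + %ΔQ = (+8.38%) + (-22.6260%) = -14.2460%

-14.2%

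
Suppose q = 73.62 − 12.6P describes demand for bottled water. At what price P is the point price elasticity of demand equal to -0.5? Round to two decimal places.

Ed = −12.6P/(73.62 − 12.6P). Set this equal to -0.5:
12.6P = 0.5·(73.62 − 12.6P) ⇒ 12.6P(1 + 0.5) = 0.5·73.62
P = 0.5·73.62 / (12.6·1.5) = 1.9476…

1.95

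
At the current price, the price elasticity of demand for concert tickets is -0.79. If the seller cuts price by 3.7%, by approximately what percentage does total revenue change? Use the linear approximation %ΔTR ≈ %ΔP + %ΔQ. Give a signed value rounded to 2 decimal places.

-0.78%

%ΔQ ≈ Ed × %ΔP = (-0.79) × (-3.7%) = +2.9230%
%ΔTR ≈ %ΔP + %ΔQ = (-3.7%) + (+2.9230%) = -0.7770%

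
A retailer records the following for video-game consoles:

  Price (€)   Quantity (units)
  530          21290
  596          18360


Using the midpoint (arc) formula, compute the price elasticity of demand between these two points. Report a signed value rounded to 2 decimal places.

-1.26

%ΔQ = (18360 − 21290) / [(21290 + 18360)/2] = -2930/19825 = -0.147793…
%ΔP = (596 − 530) / [(530 + 596)/2] = 66/563 = 0.117229…
Arc Ed = %ΔQ / %ΔP = (-2930/19825) / (66/563) = -1.2607…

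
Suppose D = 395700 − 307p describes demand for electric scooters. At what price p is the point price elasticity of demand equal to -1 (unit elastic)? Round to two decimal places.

Ed = −307p/(395700 − 307p). Set this equal to -1:
307p = 1·(395700 − 307p) ⇒ 307p(1 + 1) = 1·395700
p = 1·395700 / (307·2) = 644.4625…

644.46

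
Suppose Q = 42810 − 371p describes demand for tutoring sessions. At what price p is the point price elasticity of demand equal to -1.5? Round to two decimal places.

Ed = −371p/(42810 − 371p). Set this equal to -1.5:
371p = 1.5·(42810 − 371p) ⇒ 371p(1 + 1.5) = 1.5·42810
p = 1.5·42810 / (371·2.5) = 69.2345…

69.23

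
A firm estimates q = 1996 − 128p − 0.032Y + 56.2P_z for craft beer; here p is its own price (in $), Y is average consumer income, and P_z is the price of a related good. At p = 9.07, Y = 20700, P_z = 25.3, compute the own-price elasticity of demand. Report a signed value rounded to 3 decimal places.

At the given values, q = 1996 − 128(9.07) − 0.032(20700) + 56.2(25.3) = 1594.5.
∂q/∂p = −128.
E = (-128) × (9.07/1594.5) = -0.72810…

-0.728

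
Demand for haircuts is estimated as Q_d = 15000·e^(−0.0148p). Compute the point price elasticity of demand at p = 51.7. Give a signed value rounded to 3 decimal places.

dQ_d/dp = −0.0148·Q_d = -103.288. At p = 51.7, Q_d = 6978.89.
Ed = (dQ_d/dp)·(p/Q_d) = (-103.288) × (51.7/6978.89) = -0.76516

-0.765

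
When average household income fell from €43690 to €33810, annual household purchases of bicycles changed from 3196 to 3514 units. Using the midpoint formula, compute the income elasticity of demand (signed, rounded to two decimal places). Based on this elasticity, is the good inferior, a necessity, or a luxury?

-0.37; inferior

%ΔQ = (3514 − 3196)/[( 3196 + 3514)/2] = 318/3355 = 0.094783…
%ΔIncome = (33810 − 43690)/[( 43690 + 33810)/2] = -9880/38750 = -0.254967…
E_income = (318/3355) / (-9880/38750) = -0.3717…
E_income < 0 ⇒ inferior good.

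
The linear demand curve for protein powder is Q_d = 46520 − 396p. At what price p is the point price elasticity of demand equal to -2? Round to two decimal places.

Ed = −396p/(46520 − 396p). Set this equal to -2:
396p = 2·(46520 − 396p) ⇒ 396p(1 + 2) = 2·46520
p = 2·46520 / (396·3) = 78.3164…

78.32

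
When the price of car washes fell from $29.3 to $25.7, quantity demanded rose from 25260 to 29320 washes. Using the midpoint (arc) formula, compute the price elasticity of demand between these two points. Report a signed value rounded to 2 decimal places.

%ΔQ = (29320 − 25260) / [(25260 + 29320)/2] = 4060/27290 = 0.148772…
%ΔP = (25.7 − 29.3) / [(29.3 + 25.7)/2] = -3.6/27.5 = -0.130909…
Arc Ed = %ΔQ / %ΔP = (4060/27290) / (-3.6/27.5) = -1.1364…

-1.14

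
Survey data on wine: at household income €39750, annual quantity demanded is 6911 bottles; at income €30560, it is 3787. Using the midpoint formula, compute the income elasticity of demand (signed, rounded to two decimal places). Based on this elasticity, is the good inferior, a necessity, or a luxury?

2.23; luxury

%ΔQ = (3787 − 6911)/[( 6911 + 3787)/2] = -3124/5349 = -0.584034…
%ΔIncome = (30560 − 39750)/[( 39750 + 30560)/2] = -9190/35155 = -0.261413…
E_income = (-3124/5349) / (-9190/35155) = 2.2341…
E_income > 1 ⇒ normal good, luxury.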